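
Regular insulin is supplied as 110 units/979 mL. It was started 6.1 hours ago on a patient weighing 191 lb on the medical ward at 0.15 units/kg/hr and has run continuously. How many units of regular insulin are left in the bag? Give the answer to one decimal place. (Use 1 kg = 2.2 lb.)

Weight = 191 lb ÷ 2.2 lb/kg = 86.81818 kg
Dose = 0.15 units/kg/hr × 86.81818 kg = 13.02273 units/hr
Concentration = 110 units ÷ 979 mL = 0.1123596 units/mL
Rate = 13.02273 units/hr ÷ 0.1123596 units/mL = 115.9023 mL/hr
Volume infused = 115.9023 mL/hr × 6.1 hr = 707.0039 mL
Volume remaining = 979 − 707.0039 = 271.9961 mL
Drug remaining = 271.9961 mL × 0.1123596 units/mL = 30.56136 units

30.6 units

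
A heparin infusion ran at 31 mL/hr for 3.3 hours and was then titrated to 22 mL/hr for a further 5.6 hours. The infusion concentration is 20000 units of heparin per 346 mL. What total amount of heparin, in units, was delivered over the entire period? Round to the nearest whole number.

Concentration = 20000 units ÷ 346 mL = 57.80347 units/mL
Stage 1: 31 mL/hr × 3.3 hr = 102.3 mL → 102.3 mL × 57.80347 units/mL = 5913.295 units
Stage 2: 22 mL/hr × 5.6 hr = 123.2 mL → 123.2 mL × 57.80347 units/mL = 7121.387 units
Total = 5913.295 + 7121.387 = 13034.68 units

13035 units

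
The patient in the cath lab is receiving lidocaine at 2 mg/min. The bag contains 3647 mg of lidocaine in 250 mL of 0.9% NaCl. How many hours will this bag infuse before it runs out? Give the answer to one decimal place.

30.4 hours

2 mg/min × 60 min/hr = 120 mg/hr
Concentration = 3647 mg ÷ 250 mL = 14.588 mg/mL
Rate = 120 mg/hr ÷ 14.588 mg/mL = 8.225939 mL/hr
Duration = 250 mL ÷ 8.225939 mL/hr = 30.39167 hr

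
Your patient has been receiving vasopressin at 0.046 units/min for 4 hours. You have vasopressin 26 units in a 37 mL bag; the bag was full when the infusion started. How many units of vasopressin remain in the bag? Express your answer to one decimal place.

0.046 units/min × 60 min/hr = 2.76 units/hr
Concentration = 26 units ÷ 37 mL = 0.7027027 units/mL
Rate = 2.76 units/hr ÷ 0.7027027 units/mL = 3.927692 mL/hr
Volume infused = 3.927692 mL/hr × 4 hr = 15.71077 mL
Volume remaining = 37 − 15.71077 = 21.28923 mL
Drug remaining = 21.28923 mL × 0.7027027 units/mL = 14.96 units

15.0 units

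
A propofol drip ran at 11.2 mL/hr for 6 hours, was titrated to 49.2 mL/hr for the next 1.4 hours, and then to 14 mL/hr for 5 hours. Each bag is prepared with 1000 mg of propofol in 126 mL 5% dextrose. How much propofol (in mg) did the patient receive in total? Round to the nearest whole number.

1636 mg

Concentration = 1000 mg ÷ 126 mL = 7.936508 mg/mL
Stage 1: 11.2 mL/hr × 6 hr = 67.2 mL → 67.2 mL × 7.936508 mg/mL = 533.3333 mg
Stage 2: 49.2 mL/hr × 1.4 hr = 68.88 mL → 68.88 mL × 7.936508 mg/mL = 546.6667 mg
Stage 3: 14 mL/hr × 5 hr = 70 mL → 70 mL × 7.936508 mg/mL = 555.5556 mg
Total = 533.3333 + 546.6667 + 555.5556 = 1635.556 mg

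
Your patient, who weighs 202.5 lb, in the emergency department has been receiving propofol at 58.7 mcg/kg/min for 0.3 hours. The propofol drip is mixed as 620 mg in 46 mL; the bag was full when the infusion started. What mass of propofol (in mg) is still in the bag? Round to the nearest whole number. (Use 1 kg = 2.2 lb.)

523 mg

Weight = 202.5 lb ÷ 2.2 lb/kg = 92.04545 kg
Dose = 58.7 mcg/kg/min × 92.04545 kg = 5403.068 mcg/min
5403.068 mcg/min × 60 min/hr = 324184.1 mcg/hr
Concentration = 620 mg ÷ 46 mL = 13.47826 mg/mL = 13478.26 mcg/mL
Rate = 324184.1 mcg/hr ÷ 13478.26 mcg/mL = 24.05237 mL/hr
Volume infused = 24.05237 mL/hr × 0.3 hr = 7.21571 mL
Volume remaining = 46 − 7.21571 = 38.78429 mL
Drug remaining = 38.78429 mL × 13478.26 mcg/mL = 522744.8 mcg = 522.7448 mg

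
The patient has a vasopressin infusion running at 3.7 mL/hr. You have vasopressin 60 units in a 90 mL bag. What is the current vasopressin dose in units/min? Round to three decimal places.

0.041 units/min

Concentration = 60 units ÷ 90 mL = 0.6666667 units/mL
Drug rate = 3.7 mL/hr × 0.6666667 units/mL = 2.466667 units/hr
2.466667 units/hr ÷ 60 min/hr = 0.04111111 units/min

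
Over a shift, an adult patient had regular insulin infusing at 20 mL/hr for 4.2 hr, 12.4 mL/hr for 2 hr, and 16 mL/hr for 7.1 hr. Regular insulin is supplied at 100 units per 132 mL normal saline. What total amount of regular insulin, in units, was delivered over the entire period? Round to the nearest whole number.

Concentration = 100 units ÷ 132 mL = 0.7575758 units/mL
Stage 1: 20 mL/hr × 4.2 hr = 84 mL → 84 mL × 0.7575758 units/mL = 63.63636 units
Stage 2: 12.4 mL/hr × 2 hr = 24.8 mL → 24.8 mL × 0.7575758 units/mL = 18.78788 units
Stage 3: 16 mL/hr × 7.1 hr = 113.6 mL → 113.6 mL × 0.7575758 units/mL = 86.06061 units
Total = 63.63636 + 18.78788 + 86.06061 = 168.4848 units

168 units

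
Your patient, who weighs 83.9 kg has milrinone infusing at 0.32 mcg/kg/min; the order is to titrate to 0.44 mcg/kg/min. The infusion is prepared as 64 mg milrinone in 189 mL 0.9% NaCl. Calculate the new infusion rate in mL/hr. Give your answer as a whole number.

Dose = 0.44 mcg/kg/min × 83.9 kg = 36.916 mcg/min
36.916 mcg/min × 60 min/hr = 2214.96 mcg/hr
Concentration = 64 mg ÷ 189 mL = 0.3386243 mg/mL = 338.6243 mcg/mL
Rate = 2214.96 mcg/hr ÷ 338.6243 mcg/mL = 6.541054 mL/hr

7 mL/hr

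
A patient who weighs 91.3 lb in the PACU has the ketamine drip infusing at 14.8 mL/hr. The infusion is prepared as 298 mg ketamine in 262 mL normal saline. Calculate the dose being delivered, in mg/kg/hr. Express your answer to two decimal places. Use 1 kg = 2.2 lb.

Weight = 91.3 lb ÷ 2.2 lb/kg = 41.5 kg
Concentration = 298 mg ÷ 262 mL = 1.137405 mg/mL
Drug rate = 14.8 mL/hr × 1.137405 mg/mL = 16.83359 mg/hr
16.83359 mg/hr ÷ 41.5 kg = 0.4056286 mg/kg/hr

0.41 mg/kg/hr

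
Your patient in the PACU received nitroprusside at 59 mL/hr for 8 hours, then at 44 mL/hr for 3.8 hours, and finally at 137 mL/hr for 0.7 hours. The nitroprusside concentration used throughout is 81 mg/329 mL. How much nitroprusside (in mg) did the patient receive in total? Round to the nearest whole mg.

Concentration = 81 mg ÷ 329 mL = 0.2462006 mg/mL
Stage 1: 59 mL/hr × 8 hr = 472 mL → 472 mL × 0.2462006 mg/mL = 116.2067 mg
Stage 2: 44 mL/hr × 3.8 hr = 167.2 mL → 167.2 mL × 0.2462006 mg/mL = 41.16474 mg
Stage 3: 137 mL/hr × 0.7 hr = 95.9 mL → 95.9 mL × 0.2462006 mg/mL = 23.61064 mg
Total = 116.2067 + 41.16474 + 23.61064 = 180.9821 mg

181 mg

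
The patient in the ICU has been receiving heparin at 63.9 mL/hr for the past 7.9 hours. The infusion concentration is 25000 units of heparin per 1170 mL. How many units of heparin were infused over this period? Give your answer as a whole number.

Concentration = 25000 units ÷ 1170 mL = 21.36752 units/mL
Drug rate = 63.9 mL/hr × 21.36752 units/mL = 1365.385 units/hr
Total = 1365.385 units/hr × 7.9 hr = 10786.54 units

10787 units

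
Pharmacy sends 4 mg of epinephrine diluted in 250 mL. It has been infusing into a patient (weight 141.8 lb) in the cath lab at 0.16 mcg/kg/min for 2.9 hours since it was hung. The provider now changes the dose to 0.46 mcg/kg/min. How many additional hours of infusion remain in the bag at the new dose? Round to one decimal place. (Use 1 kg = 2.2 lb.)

1.2 hours

Initial rate:
Weight = 141.8 lb ÷ 2.2 lb/kg = 64.45455 kg
Dose = 0.16 mcg/kg/min × 64.45455 kg = 10.31273 mcg/min
10.31273 mcg/min × 60 min/hr = 618.7636 mcg/hr
Concentration = 4 mg ÷ 250 mL = 0.016 mg/mL = 16 mcg/mL
Rate = 618.7636 mcg/hr ÷ 16 mcg/mL = 38.67273 mL/hr
Volume infused so far = 38.67273 mL/hr × 2.9 hr = 112.1509 mL
Volume remaining = 250 − 112.1509 = 137.8491 mL
New rate:
Dose = 0.46 mcg/kg/min × 64.45455 kg = 29.64909 mcg/min
29.64909 mcg/min × 60 min/hr = 1778.945 mcg/hr
Rate = 1778.945 mcg/hr ÷ 16 mcg/mL = 111.1841 mL/hr
Time remaining = 137.8491 mL ÷ 111.1841 mL/hr = 1.239827 hr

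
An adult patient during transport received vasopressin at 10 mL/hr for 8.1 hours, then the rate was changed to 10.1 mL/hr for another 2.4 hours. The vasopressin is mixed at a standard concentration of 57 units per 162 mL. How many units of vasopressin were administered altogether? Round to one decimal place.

Concentration = 57 units ÷ 162 mL = 0.3518519 units/mL
Stage 1: 10 mL/hr × 8.1 hr = 81 mL → 81 mL × 0.3518519 units/mL = 28.5 units
Stage 2: 10.1 mL/hr × 2.4 hr = 24.24 mL → 24.24 mL × 0.3518519 units/mL = 8.528889 units
Total = 28.5 + 8.528889 = 37.02889 units

37.0 units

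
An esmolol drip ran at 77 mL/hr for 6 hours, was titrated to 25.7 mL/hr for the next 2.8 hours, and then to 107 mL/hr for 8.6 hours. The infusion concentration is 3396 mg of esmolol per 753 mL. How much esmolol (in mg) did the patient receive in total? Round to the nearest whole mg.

6558 mg

Concentration = 3396 mg ÷ 753 mL = 4.50996 mg/mL
Stage 1: 77 mL/hr × 6 hr = 462 mL → 462 mL × 4.50996 mg/mL = 2083.602 mg
Stage 2: 25.7 mL/hr × 2.8 hr = 71.96 mL → 71.96 mL × 4.50996 mg/mL = 324.5367 mg
Stage 3: 107 mL/hr × 8.6 hr = 920.2 mL → 920.2 mL × 4.50996 mg/mL = 4150.065 mg
Total = 2083.602 + 324.5367 + 4150.065 = 6558.204 mg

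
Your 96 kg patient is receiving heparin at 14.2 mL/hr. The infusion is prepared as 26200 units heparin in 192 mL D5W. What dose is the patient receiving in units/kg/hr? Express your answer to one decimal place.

20.2 units/kg/hr

Concentration = 26200 units ÷ 192 mL = 136.4583 units/mL
Drug rate = 14.2 mL/hr × 136.4583 units/mL = 1937.708 units/hr
1937.708 units/hr ÷ 96 kg = 20.18446 units/kg/hr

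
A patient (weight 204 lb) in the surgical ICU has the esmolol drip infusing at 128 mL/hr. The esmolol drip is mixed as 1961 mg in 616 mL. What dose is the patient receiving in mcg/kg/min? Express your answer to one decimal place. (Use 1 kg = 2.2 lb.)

73.2 mcg/kg/min

Weight = 204 lb ÷ 2.2 lb/kg = 92.72727 kg
Concentration = 1961 mg ÷ 616 mL = 3.183442 mg/mL = 3183.442 mcg/mL
Drug rate = 128 mL/hr × 3183.442 mcg/mL = 407480.5 mcg/hr
407480.5 mcg/hr ÷ 60 min/hr = 6791.342 mcg/min
6791.342 mcg/min ÷ 92.72727 kg = 73.23996 mcg/kg/min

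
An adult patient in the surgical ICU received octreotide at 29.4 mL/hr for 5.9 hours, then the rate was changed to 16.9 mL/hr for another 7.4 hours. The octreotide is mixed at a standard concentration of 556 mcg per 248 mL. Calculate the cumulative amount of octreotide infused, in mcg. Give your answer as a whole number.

Concentration = 556 mcg ÷ 248 mL = 2.241935 mcg/mL
Stage 1: 29.4 mL/hr × 5.9 hr = 173.46 mL → 173.46 mL × 2.241935 mcg/mL = 388.8861 mcg
Stage 2: 16.9 mL/hr × 7.4 hr = 125.06 mL → 125.06 mL × 2.241935 mcg/mL = 280.3765 mcg
Total = 388.8861 + 280.3765 = 669.2626 mcg

669 mcg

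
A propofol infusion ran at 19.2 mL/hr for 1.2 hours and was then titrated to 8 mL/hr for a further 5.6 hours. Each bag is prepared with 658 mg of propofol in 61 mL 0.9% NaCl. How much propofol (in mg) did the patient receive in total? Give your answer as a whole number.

Concentration = 658 mg ÷ 61 mL = 10.78689 mg/mL
Stage 1: 19.2 mL/hr × 1.2 hr = 23.04 mL → 23.04 mL × 10.78689 mg/mL = 248.5298 mg
Stage 2: 8 mL/hr × 5.6 hr = 44.8 mL → 44.8 mL × 10.78689 mg/mL = 483.2525 mg
Total = 248.5298 + 483.2525 = 731.7823 mg

732 mg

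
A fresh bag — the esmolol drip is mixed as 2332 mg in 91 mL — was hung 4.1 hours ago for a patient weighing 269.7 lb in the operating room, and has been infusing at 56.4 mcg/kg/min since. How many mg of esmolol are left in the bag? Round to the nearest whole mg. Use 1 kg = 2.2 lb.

Weight = 269.7 lb ÷ 2.2 lb/kg = 122.5909 kg
Dose = 56.4 mcg/kg/min × 122.5909 kg = 6914.127 mcg/min
6914.127 mcg/min × 60 min/hr = 414847.6 mcg/hr
Concentration = 2332 mg ÷ 91 mL = 25.62637 mg/mL = 25626.37 mcg/mL
Rate = 414847.6 mcg/hr ÷ 25626.37 mcg/mL = 16.18831 mL/hr
Volume infused = 16.18831 mL/hr × 4.1 hr = 66.37206 mL
Volume remaining = 91 − 66.37206 = 24.62794 mL
Drug remaining = 24.62794 mL × 25626.37 mcg/mL = 631124.7 mcg = 631.1247 mg

631 mg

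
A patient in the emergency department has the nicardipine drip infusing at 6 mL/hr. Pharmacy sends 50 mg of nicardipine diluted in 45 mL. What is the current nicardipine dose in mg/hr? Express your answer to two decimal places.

Concentration = 50 mg ÷ 45 mL = 1.111111 mg/mL
Drug rate = 6 mL/hr × 1.111111 mg/mL = 6.666667 mg/hr

6.67 mg/hr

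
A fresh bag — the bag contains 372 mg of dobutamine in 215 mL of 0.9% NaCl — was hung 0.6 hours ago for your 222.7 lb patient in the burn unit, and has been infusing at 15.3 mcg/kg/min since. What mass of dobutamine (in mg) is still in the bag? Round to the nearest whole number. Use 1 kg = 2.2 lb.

Weight = 222.7 lb ÷ 2.2 lb/kg = 101.2273 kg
Dose = 15.3 mcg/kg/min × 101.2273 kg = 1548.777 mcg/min
1548.777 mcg/min × 60 min/hr = 92926.64 mcg/hr
Concentration = 372 mg ÷ 215 mL = 1.730233 mg/mL = 1730.233 mcg/mL
Rate = 92926.64 mcg/hr ÷ 1730.233 mcg/mL = 53.7076 mL/hr
Volume infused = 53.7076 mL/hr × 0.6 hr = 32.22456 mL
Volume remaining = 215 − 32.22456 = 182.7754 mL
Drug remaining = 182.7754 mL × 1730.233 mcg/mL = 316244 mcg = 316.244 mg

316 mg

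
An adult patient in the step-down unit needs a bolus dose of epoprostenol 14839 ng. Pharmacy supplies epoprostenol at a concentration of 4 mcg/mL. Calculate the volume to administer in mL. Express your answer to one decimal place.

3.7 mL

Concentration = 4 mcg/mL = 4000 ng/mL
Volume = 14839 ng ÷ 4000 ng/mL = 3.70975 mL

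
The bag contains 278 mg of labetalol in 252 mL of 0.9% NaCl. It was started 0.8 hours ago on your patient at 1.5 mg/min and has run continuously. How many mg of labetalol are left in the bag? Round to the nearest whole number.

1.5 mg/min × 60 min/hr = 90 mg/hr
Concentration = 278 mg ÷ 252 mL = 1.103175 mg/mL
Rate = 90 mg/hr ÷ 1.103175 mg/mL = 81.58273 mL/hr
Volume infused = 81.58273 mL/hr × 0.8 hr = 65.26619 mL
Volume remaining = 252 − 65.26619 = 186.7338 mL
Drug remaining = 186.7338 mL × 1.103175 mg/mL = 206 mg

206 mg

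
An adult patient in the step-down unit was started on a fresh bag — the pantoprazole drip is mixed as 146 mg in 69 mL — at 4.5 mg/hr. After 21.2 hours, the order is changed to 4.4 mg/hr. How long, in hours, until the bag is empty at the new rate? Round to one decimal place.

11.5 hours

Initial rate:
Concentration = 146 mg ÷ 69 mL = 2.115942 mg/mL
Rate = 4.5 mg/hr ÷ 2.115942 mg/mL = 2.126712 mL/hr
Volume infused so far = 2.126712 mL/hr × 21.2 hr = 45.0863 mL
Volume remaining = 69 − 45.0863 = 23.9137 mL
New rate:
Rate = 4.4 mg/hr ÷ 2.115942 mg/mL = 2.079452 mL/hr
Time remaining = 23.9137 mL ÷ 2.079452 mL/hr = 11.5 hr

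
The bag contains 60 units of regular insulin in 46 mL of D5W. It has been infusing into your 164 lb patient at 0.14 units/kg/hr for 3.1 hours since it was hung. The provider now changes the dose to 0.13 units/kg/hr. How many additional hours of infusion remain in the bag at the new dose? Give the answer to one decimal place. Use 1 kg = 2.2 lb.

Initial rate:
Weight = 164 lb ÷ 2.2 lb/kg = 74.54545 kg
Dose = 0.14 units/kg/hr × 74.54545 kg = 10.43636 units/hr
Concentration = 60 units ÷ 46 mL = 1.304348 units/mL
Rate = 10.43636 units/hr ÷ 1.304348 units/mL = 8.001212 mL/hr
Volume infused so far = 8.001212 mL/hr × 3.1 hr = 24.80376 mL
Volume remaining = 46 − 24.80376 = 21.19624 mL
New rate:
Dose = 0.13 units/kg/hr × 74.54545 kg = 9.690909 units/hr
Rate = 9.690909 units/hr ÷ 1.304348 units/mL = 7.429697 mL/hr
Time remaining = 21.19624 mL ÷ 7.429697 mL/hr = 2.852908 hr

2.9 hours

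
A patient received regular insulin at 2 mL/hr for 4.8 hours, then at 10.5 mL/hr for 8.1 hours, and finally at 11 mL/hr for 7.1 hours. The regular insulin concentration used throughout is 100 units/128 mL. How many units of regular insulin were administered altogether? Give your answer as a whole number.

135 units

Concentration = 100 units ÷ 128 mL = 0.78125 units/mL
Stage 1: 2 mL/hr × 4.8 hr = 9.6 mL → 9.6 mL × 0.78125 units/mL = 7.5 units
Stage 2: 10.5 mL/hr × 8.1 hr = 85.05 mL → 85.05 mL × 0.78125 units/mL = 66.44531 units
Stage 3: 11 mL/hr × 7.1 hr = 78.1 mL → 78.1 mL × 0.78125 units/mL = 61.01562 units
Total = 7.5 + 66.44531 + 61.01562 = 134.9609 units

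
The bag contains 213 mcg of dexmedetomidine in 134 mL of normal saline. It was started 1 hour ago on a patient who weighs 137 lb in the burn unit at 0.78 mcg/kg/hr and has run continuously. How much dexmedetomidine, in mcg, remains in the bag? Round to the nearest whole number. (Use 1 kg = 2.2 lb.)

164 mcg

Weight = 137 lb ÷ 2.2 lb/kg = 62.27273 kg
Dose = 0.78 mcg/kg/hr × 62.27273 kg = 48.57273 mcg/hr
Concentration = 213 mcg ÷ 134 mL = 1.589552 mcg/mL
Rate = 48.57273 mcg/hr ÷ 1.589552 mcg/mL = 30.55749 mL/hr
Volume infused = 30.55749 mL/hr × 1 hr = 30.55749 mL
Volume remaining = 134 − 30.55749 = 103.4425 mL
Drug remaining = 103.4425 mL × 1.589552 mcg/mL = 164.4273 mcg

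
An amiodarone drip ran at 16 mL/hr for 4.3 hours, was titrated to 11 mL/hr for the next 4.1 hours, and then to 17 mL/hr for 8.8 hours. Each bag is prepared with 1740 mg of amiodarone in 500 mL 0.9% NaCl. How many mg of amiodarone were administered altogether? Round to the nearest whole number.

Concentration = 1740 mg ÷ 500 mL = 3.48 mg/mL
Stage 1: 16 mL/hr × 4.3 hr = 68.8 mL → 68.8 mL × 3.48 mg/mL = 239.424 mg
Stage 2: 11 mL/hr × 4.1 hr = 45.1 mL → 45.1 mL × 3.48 mg/mL = 156.948 mg
Stage 3: 17 mL/hr × 8.8 hr = 149.6 mL → 149.6 mL × 3.48 mg/mL = 520.608 mg
Total = 239.424 + 156.948 + 520.608 = 916.98 mg

917 mg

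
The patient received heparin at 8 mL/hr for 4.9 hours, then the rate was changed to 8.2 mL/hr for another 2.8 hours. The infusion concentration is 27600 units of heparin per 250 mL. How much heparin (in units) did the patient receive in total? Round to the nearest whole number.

6862 units

Concentration = 27600 units ÷ 250 mL = 110.4 units/mL
Stage 1: 8 mL/hr × 4.9 hr = 39.2 mL → 39.2 mL × 110.4 units/mL = 4327.68 units
Stage 2: 8.2 mL/hr × 2.8 hr = 22.96 mL → 22.96 mL × 110.4 units/mL = 2534.784 units
Total = 4327.68 + 2534.784 = 6862.464 units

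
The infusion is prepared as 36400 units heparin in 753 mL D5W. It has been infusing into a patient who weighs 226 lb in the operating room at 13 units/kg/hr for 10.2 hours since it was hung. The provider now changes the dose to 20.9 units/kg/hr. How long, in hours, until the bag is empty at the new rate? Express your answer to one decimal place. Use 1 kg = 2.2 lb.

10.6 hours

Initial rate:
Weight = 226 lb ÷ 2.2 lb/kg = 102.7273 kg
Dose = 13 units/kg/hr × 102.7273 kg = 1335.455 units/hr
Concentration = 36400 units ÷ 753 mL = 48.33997 units/mL
Rate = 1335.455 units/hr ÷ 48.33997 units/mL = 27.6263 mL/hr
Volume infused so far = 27.6263 mL/hr × 10.2 hr = 281.7882 mL
Volume remaining = 753 − 281.7882 = 471.2118 mL
New rate:
Dose = 20.9 units/kg/hr × 102.7273 kg = 2147 units/hr
Rate = 2147 units/hr ÷ 48.33997 units/mL = 44.41459 mL/hr
Time remaining = 471.2118 mL ÷ 44.41459 mL/hr = 10.60939 hr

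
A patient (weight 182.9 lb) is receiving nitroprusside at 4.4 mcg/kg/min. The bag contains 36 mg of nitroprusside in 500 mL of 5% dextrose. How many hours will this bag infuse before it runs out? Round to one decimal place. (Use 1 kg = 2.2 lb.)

Weight = 182.9 lb ÷ 2.2 lb/kg = 83.13636 kg
Dose = 4.4 mcg/kg/min × 83.13636 kg = 365.8 mcg/min
365.8 mcg/min × 60 min/hr = 21948 mcg/hr
Concentration = 36 mg ÷ 500 mL = 0.072 mg/mL = 72 mcg/mL
Rate = 21948 mcg/hr ÷ 72 mcg/mL = 304.8333 mL/hr
Duration = 500 mL ÷ 304.8333 mL/hr = 1.640241 hr

1.6 hours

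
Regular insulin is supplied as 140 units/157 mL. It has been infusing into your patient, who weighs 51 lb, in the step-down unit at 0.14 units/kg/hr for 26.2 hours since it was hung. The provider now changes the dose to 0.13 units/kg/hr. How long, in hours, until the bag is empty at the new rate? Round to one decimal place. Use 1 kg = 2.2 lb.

Initial rate:
Weight = 51 lb ÷ 2.2 lb/kg = 23.18182 kg
Dose = 0.14 units/kg/hr × 23.18182 kg = 3.245455 units/hr
Concentration = 140 units ÷ 157 mL = 0.8917197 units/mL
Rate = 3.245455 units/hr ÷ 0.8917197 units/mL = 3.639545 mL/hr
Volume infused so far = 3.639545 mL/hr × 26.2 hr = 95.35609 mL
Volume remaining = 157 − 95.35609 = 61.64391 mL
New rate:
Dose = 0.13 units/kg/hr × 23.18182 kg = 3.013636 units/hr
Rate = 3.013636 units/hr ÷ 0.8917197 units/mL = 3.379578 mL/hr
Time remaining = 61.64391 mL ÷ 3.379578 mL/hr = 18.24012 hr

18.2 hours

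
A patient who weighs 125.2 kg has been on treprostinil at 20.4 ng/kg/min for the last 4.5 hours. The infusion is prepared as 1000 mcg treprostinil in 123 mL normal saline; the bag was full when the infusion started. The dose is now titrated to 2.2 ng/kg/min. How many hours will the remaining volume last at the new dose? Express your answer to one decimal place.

18.8 hours

Initial rate:
Dose = 20.4 ng/kg/min × 125.2 kg = 2554.08 ng/min
2554.08 ng/min × 60 min/hr = 153244.8 ng/hr
Concentration = 1000 mcg ÷ 123 mL = 8.130081 mcg/mL = 8130.081 ng/mL
Rate = 153244.8 ng/hr ÷ 8130.081 ng/mL = 18.84911 mL/hr
Volume infused so far = 18.84911 mL/hr × 4.5 hr = 84.821 mL
Volume remaining = 123 − 84.821 = 38.179 mL
New rate:
Dose = 2.2 ng/kg/min × 125.2 kg = 275.44 ng/min
275.44 ng/min × 60 min/hr = 16526.4 ng/hr
Rate = 16526.4 ng/hr ÷ 8130.081 ng/mL = 2.032747 mL/hr
Time remaining = 38.179 mL ÷ 2.032747 mL/hr = 18.78197 hr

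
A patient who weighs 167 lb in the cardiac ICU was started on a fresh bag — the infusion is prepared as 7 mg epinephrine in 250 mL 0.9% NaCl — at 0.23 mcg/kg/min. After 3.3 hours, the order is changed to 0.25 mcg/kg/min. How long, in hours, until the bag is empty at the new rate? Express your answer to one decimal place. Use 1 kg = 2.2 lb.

Initial rate:
Weight = 167 lb ÷ 2.2 lb/kg = 75.90909 kg
Dose = 0.23 mcg/kg/min × 75.90909 kg = 17.45909 mcg/min
17.45909 mcg/min × 60 min/hr = 1047.545 mcg/hr
Concentration = 7 mg ÷ 250 mL = 0.028 mg/mL = 28 mcg/mL
Rate = 1047.545 mcg/hr ÷ 28 mcg/mL = 37.41234 mL/hr
Volume infused so far = 37.41234 mL/hr × 3.3 hr = 123.4607 mL
Volume remaining = 250 − 123.4607 = 126.5393 mL
New rate:
Dose = 0.25 mcg/kg/min × 75.90909 kg = 18.97727 mcg/min
18.97727 mcg/min × 60 min/hr = 1138.636 mcg/hr
Rate = 1138.636 mcg/hr ÷ 28 mcg/mL = 40.66558 mL/hr
Time remaining = 126.5393 mL ÷ 40.66558 mL/hr = 3.111705 hr

3.1 hours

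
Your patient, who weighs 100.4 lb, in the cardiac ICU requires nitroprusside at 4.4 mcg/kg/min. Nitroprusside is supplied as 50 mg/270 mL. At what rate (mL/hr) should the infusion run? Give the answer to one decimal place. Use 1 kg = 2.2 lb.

65.1 mL/hr

Weight = 100.4 lb ÷ 2.2 lb/kg = 45.63636 kg
Dose = 4.4 mcg/kg/min × 45.63636 kg = 200.8 mcg/min
200.8 mcg/min × 60 min/hr = 12048 mcg/hr
Concentration = 50 mg ÷ 270 mL = 0.1851852 mg/mL = 185.1852 mcg/mL
Rate = 12048 mcg/hr ÷ 185.1852 mcg/mL = 65.0592 mL/hr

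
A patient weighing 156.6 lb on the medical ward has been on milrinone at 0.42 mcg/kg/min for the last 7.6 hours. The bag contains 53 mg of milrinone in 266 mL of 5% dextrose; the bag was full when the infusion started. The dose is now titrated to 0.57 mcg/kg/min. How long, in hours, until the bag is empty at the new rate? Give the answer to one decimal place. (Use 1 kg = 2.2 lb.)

Initial rate:
Weight = 156.6 lb ÷ 2.2 lb/kg = 71.18182 kg
Dose = 0.42 mcg/kg/min × 71.18182 kg = 29.89636 mcg/min
29.89636 mcg/min × 60 min/hr = 1793.782 mcg/hr
Concentration = 53 mg ÷ 266 mL = 0.1992481 mg/mL = 199.2481 mcg/mL
Rate = 1793.782 mcg/hr ÷ 199.2481 mcg/mL = 9.002754 mL/hr
Volume infused so far = 9.002754 mL/hr × 7.6 hr = 68.42093 mL
Volume remaining = 266 − 68.42093 = 197.5791 mL
New rate:
Dose = 0.57 mcg/kg/min × 71.18182 kg = 40.57364 mcg/min
40.57364 mcg/min × 60 min/hr = 2434.418 mcg/hr
Rate = 2434.418 mcg/hr ÷ 199.2481 mcg/mL = 12.21802 mL/hr
Time remaining = 197.5791 mL ÷ 12.21802 mL/hr = 16.17112 hr

16.2 hours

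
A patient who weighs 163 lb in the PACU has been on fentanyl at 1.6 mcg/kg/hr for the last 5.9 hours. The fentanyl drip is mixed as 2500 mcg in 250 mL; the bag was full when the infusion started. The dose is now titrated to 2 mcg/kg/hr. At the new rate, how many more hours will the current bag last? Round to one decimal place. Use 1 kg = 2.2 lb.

12.2 hours

Initial rate:
Weight = 163 lb ÷ 2.2 lb/kg = 74.09091 kg
Dose = 1.6 mcg/kg/hr × 74.09091 kg = 118.5455 mcg/hr
Concentration = 2500 mcg ÷ 250 mL = 10 mcg/mL
Rate = 118.5455 mcg/hr ÷ 10 mcg/mL = 11.85455 mL/hr
Volume infused so far = 11.85455 mL/hr × 5.9 hr = 69.94182 mL
Volume remaining = 250 − 69.94182 = 180.0582 mL
New rate:
Dose = 2 mcg/kg/hr × 74.09091 kg = 148.1818 mcg/hr
Rate = 148.1818 mcg/hr ÷ 10 mcg/mL = 14.81818 mL/hr
Time remaining = 180.0582 mL ÷ 14.81818 mL/hr = 12.15117 hr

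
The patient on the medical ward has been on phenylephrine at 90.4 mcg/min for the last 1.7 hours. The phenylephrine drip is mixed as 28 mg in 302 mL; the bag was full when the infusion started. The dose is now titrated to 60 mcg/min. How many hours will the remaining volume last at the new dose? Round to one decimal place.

Initial rate:
90.4 mcg/min × 60 min/hr = 5424 mcg/hr
Concentration = 28 mg ÷ 302 mL = 0.09271523 mg/mL = 92.71523 mcg/mL
Rate = 5424 mcg/hr ÷ 92.71523 mcg/mL = 58.50171 mL/hr
Volume infused so far = 58.50171 mL/hr × 1.7 hr = 99.45291 mL
Volume remaining = 302 − 99.45291 = 202.5471 mL
New rate:
60 mcg/min × 60 min/hr = 3600 mcg/hr
Rate = 3600 mcg/hr ÷ 92.71523 mcg/mL = 38.82857 mL/hr
Time remaining = 202.5471 mL ÷ 38.82857 mL/hr = 5.216444 hr

5.2 hours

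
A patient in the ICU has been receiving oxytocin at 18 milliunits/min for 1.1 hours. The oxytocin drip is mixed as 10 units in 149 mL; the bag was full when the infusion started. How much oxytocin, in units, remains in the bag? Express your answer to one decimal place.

18 milliunits/min × 60 min/hr = 1080 milliunits/hr
Concentration = 10 units ÷ 149 mL = 0.06711409 units/mL = 67.11409 milliunits/mL
Rate = 1080 milliunits/hr ÷ 67.11409 milliunits/mL = 16.092 mL/hr
Volume infused = 16.092 mL/hr × 1.1 hr = 17.7012 mL
Volume remaining = 149 − 17.7012 = 131.2988 mL
Drug remaining = 131.2988 mL × 67.11409 milliunits/mL = 8812 milliunits = 8.812 units

8.8 units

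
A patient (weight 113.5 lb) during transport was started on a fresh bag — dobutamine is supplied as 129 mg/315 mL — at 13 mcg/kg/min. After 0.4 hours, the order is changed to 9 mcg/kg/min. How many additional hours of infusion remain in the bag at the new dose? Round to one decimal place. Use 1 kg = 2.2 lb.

4.1 hours

Initial rate:
Weight = 113.5 lb ÷ 2.2 lb/kg = 51.59091 kg
Dose = 13 mcg/kg/min × 51.59091 kg = 670.6818 mcg/min
670.6818 mcg/min × 60 min/hr = 40240.91 mcg/hr
Concentration = 129 mg ÷ 315 mL = 0.4095238 mg/mL = 409.5238 mcg/mL
Rate = 40240.91 mcg/hr ÷ 409.5238 mcg/mL = 98.26268 mL/hr
Volume infused so far = 98.26268 mL/hr × 0.4 hr = 39.30507 mL
Volume remaining = 315 − 39.30507 = 275.6949 mL
New rate:
Dose = 9 mcg/kg/min × 51.59091 kg = 464.3182 mcg/min
464.3182 mcg/min × 60 min/hr = 27859.09 mcg/hr
Rate = 27859.09 mcg/hr ÷ 409.5238 mcg/mL = 68.02801 mL/hr
Time remaining = 275.6949 mL ÷ 68.02801 mL/hr = 4.052668 hr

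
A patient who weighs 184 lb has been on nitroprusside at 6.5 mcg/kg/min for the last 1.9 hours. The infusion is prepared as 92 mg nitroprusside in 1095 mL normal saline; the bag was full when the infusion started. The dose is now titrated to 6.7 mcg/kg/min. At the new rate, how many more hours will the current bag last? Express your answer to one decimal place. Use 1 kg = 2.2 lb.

0.9 hours

Initial rate:
Weight = 184 lb ÷ 2.2 lb/kg = 83.63636 kg
Dose = 6.5 mcg/kg/min × 83.63636 kg = 543.6364 mcg/min
543.6364 mcg/min × 60 min/hr = 32618.18 mcg/hr
Concentration = 92 mg ÷ 1095 mL = 0.08401826 mg/mL = 84.01826 mcg/mL
Rate = 32618.18 mcg/hr ÷ 84.01826 mcg/mL = 388.2273 mL/hr
Volume infused so far = 388.2273 mL/hr × 1.9 hr = 737.6318 mL
Volume remaining = 1095 − 737.6318 = 357.3682 mL
New rate:
Dose = 6.7 mcg/kg/min × 83.63636 kg = 560.3636 mcg/min
560.3636 mcg/min × 60 min/hr = 33621.82 mcg/hr
Rate = 33621.82 mcg/hr ÷ 84.01826 mcg/mL = 400.1727 mL/hr
Time remaining = 357.3682 mL ÷ 400.1727 mL/hr = 0.8930348 hr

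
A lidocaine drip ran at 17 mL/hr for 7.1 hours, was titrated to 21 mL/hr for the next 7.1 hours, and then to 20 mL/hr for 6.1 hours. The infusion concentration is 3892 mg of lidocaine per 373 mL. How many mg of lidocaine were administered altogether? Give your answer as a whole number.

Concentration = 3892 mg ÷ 373 mL = 10.43432 mg/mL
Stage 1: 17 mL/hr × 7.1 hr = 120.7 mL → 120.7 mL × 10.43432 mg/mL = 1259.422 mg
Stage 2: 21 mL/hr × 7.1 hr = 149.1 mL → 149.1 mL × 10.43432 mg/mL = 1555.757 mg
Stage 3: 20 mL/hr × 6.1 hr = 122 mL → 122 mL × 10.43432 mg/mL = 1272.987 mg
Total = 1259.422 + 1555.757 + 1272.987 = 4088.165 mg

4088 mg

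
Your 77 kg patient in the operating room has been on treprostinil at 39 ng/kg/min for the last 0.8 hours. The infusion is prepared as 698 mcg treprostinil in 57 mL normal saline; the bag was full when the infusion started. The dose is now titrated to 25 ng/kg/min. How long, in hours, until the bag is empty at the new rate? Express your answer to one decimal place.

Initial rate:
Dose = 39 ng/kg/min × 77 kg = 3003 ng/min
3003 ng/min × 60 min/hr = 180180 ng/hr
Concentration = 698 mcg ÷ 57 mL = 12.24561 mcg/mL = 12245.61 ng/mL
Rate = 180180 ng/hr ÷ 12245.61 ng/mL = 14.71384 mL/hr
Volume infused so far = 14.71384 mL/hr × 0.8 hr = 11.77107 mL
Volume remaining = 57 − 11.77107 = 45.22893 mL
New rate:
Dose = 25 ng/kg/min × 77 kg = 1925 ng/min
1925 ng/min × 60 min/hr = 115500 ng/hr
Rate = 115500 ng/hr ÷ 12245.61 ng/mL = 9.431948 mL/hr
Time remaining = 45.22893 mL ÷ 9.431948 mL/hr = 4.79529 hr

4.8 hours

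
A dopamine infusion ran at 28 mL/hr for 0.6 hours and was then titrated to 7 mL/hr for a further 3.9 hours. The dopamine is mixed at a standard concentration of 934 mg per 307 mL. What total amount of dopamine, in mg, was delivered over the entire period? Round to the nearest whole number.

Concentration = 934 mg ÷ 307 mL = 3.042345 mg/mL
Stage 1: 28 mL/hr × 0.6 hr = 16.8 mL → 16.8 mL × 3.042345 mg/mL = 51.1114 mg
Stage 2: 7 mL/hr × 3.9 hr = 27.3 mL → 27.3 mL × 3.042345 mg/mL = 83.05603 mg
Total = 51.1114 + 83.05603 = 134.1674 mg

134 mg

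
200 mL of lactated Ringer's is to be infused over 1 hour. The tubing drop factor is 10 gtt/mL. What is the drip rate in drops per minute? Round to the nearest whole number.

33 gtt/min

200 mL ÷ (1 hr × 60 = 60 min) = 3.333333 mL/min
3.333333 mL/min × 10 gtt/mL = 33.33333 gtt/min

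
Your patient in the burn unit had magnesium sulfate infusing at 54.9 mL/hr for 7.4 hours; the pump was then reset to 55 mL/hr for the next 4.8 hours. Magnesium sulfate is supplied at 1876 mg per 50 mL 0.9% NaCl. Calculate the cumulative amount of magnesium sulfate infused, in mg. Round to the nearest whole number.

25148 mg

Concentration = 1876 mg ÷ 50 mL = 37.52 mg/mL
Stage 1: 54.9 mL/hr × 7.4 hr = 406.26 mL → 406.26 mL × 37.52 mg/mL = 15242.88 mg
Stage 2: 55 mL/hr × 4.8 hr = 264 mL → 264 mL × 37.52 mg/mL = 9905.28 mg
Total = 15242.88 + 9905.28 = 25148.16 mg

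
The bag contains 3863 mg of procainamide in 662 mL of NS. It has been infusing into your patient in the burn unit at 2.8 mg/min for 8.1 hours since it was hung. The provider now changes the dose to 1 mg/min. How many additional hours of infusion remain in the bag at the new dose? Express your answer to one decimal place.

Initial rate:
2.8 mg/min × 60 min/hr = 168 mg/hr
Concentration = 3863 mg ÷ 662 mL = 5.835347 mg/mL
Rate = 168 mg/hr ÷ 5.835347 mg/mL = 28.79006 mL/hr
Volume infused so far = 28.79006 mL/hr × 8.1 hr = 233.1995 mL
Volume remaining = 662 − 233.1995 = 428.8005 mL
New rate:
1 mg/min × 60 min/hr = 60 mg/hr
Rate = 60 mg/hr ÷ 5.835347 mg/mL = 10.28216 mL/hr
Time remaining = 428.8005 mL ÷ 10.28216 mL/hr = 41.70333 hr

41.7 hours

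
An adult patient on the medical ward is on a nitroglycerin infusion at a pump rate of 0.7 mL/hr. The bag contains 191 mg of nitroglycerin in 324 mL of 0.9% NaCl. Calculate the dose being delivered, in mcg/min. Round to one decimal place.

Concentration = 191 mg ÷ 324 mL = 0.5895062 mg/mL = 589.5062 mcg/mL
Drug rate = 0.7 mL/hr × 589.5062 mcg/mL = 412.6543 mcg/hr
412.6543 mcg/hr ÷ 60 min/hr = 6.877572 mcg/min

6.9 mcg/min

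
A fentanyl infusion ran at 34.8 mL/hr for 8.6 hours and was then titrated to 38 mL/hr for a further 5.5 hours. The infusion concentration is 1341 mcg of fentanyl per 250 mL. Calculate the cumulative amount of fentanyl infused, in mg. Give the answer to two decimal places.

2.73 mg

Concentration = 1341 mcg ÷ 250 mL = 5.364 mcg/mL
Stage 1: 34.8 mL/hr × 8.6 hr = 299.28 mL → 299.28 mL × 5.364 mcg/mL = 1605.338 mcg
Stage 2: 38 mL/hr × 5.5 hr = 209 mL → 209 mL × 5.364 mcg/mL = 1121.076 mcg
Total = 1605.338 + 1121.076 = 2726.414 mcg = 2.726414 mg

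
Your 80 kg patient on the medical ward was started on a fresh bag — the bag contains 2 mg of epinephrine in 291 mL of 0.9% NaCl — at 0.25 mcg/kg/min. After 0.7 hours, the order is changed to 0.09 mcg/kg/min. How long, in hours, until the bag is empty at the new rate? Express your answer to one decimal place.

2.7 hours

Initial rate:
Dose = 0.25 mcg/kg/min × 80 kg = 20 mcg/min
20 mcg/min × 60 min/hr = 1200 mcg/hr
Concentration = 2 mg ÷ 291 mL = 0.006872852 mg/mL = 6.872852 mcg/mL
Rate = 1200 mcg/hr ÷ 6.872852 mcg/mL = 174.6 mL/hr
Volume infused so far = 174.6 mL/hr × 0.7 hr = 122.22 mL
Volume remaining = 291 − 122.22 = 168.78 mL
New rate:
Dose = 0.09 mcg/kg/min × 80 kg = 7.2 mcg/min
7.2 mcg/min × 60 min/hr = 432 mcg/hr
Rate = 432 mcg/hr ÷ 6.872852 mcg/mL = 62.856 mL/hr
Time remaining = 168.78 mL ÷ 62.856 mL/hr = 2.685185 hr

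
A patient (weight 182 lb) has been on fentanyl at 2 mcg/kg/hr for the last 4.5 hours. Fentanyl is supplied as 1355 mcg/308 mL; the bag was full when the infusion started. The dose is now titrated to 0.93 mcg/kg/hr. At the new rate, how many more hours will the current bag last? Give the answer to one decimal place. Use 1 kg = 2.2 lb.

Initial rate:
Weight = 182 lb ÷ 2.2 lb/kg = 82.72727 kg
Dose = 2 mcg/kg/hr × 82.72727 kg = 165.4545 mcg/hr
Concentration = 1355 mcg ÷ 308 mL = 4.399351 mcg/mL
Rate = 165.4545 mcg/hr ÷ 4.399351 mcg/mL = 37.60886 mL/hr
Volume infused so far = 37.60886 mL/hr × 4.5 hr = 169.2399 mL
Volume remaining = 308 − 169.2399 = 138.7601 mL
New rate:
Dose = 0.93 mcg/kg/hr × 82.72727 kg = 76.93636 mcg/hr
Rate = 76.93636 mcg/hr ÷ 4.399351 mcg/mL = 17.48812 mL/hr
Time remaining = 138.7601 mL ÷ 17.48812 mL/hr = 7.934539 hr

7.9 hours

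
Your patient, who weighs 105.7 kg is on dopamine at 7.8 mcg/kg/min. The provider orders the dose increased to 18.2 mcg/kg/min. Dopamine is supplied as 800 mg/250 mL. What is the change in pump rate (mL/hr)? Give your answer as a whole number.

At the current dose:
Dose = 7.8 mcg/kg/min × 105.7 kg = 824.46 mcg/min
824.46 mcg/min × 60 min/hr = 49467.6 mcg/hr
Concentration = 800 mg ÷ 250 mL = 3.2 mg/mL = 3200 mcg/mL
Rate = 49467.6 mcg/hr ÷ 3200 mcg/mL = 15.45863 mL/hr
At the new dose:
Dose = 18.2 mcg/kg/min × 105.7 kg = 1923.74 mcg/min
1923.74 mcg/min × 60 min/hr = 115424.4 mcg/hr
Rate = 115424.4 mcg/hr ÷ 3200 mcg/mL = 36.07012 mL/hr
Change = 36.07012 − 15.45863 = 20.6115 mL/hr → 20.6115 mL/hr increase

21 mL/hr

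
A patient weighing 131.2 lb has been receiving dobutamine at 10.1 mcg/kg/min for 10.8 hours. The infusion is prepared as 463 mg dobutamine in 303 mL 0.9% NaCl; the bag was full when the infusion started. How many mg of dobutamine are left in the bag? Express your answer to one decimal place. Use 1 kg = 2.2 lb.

Weight = 131.2 lb ÷ 2.2 lb/kg = 59.63636 kg
Dose = 10.1 mcg/kg/min × 59.63636 kg = 602.3273 mcg/min
602.3273 mcg/min × 60 min/hr = 36139.64 mcg/hr
Concentration = 463 mg ÷ 303 mL = 1.528053 mg/mL = 1528.053 mcg/mL
Rate = 36139.64 mcg/hr ÷ 1528.053 mcg/mL = 23.65078 mL/hr
Volume infused = 23.65078 mL/hr × 10.8 hr = 255.4284 mL
Volume remaining = 303 − 255.4284 = 47.57161 mL
Drug remaining = 47.57161 mL × 1528.053 mcg/mL = 72691.93 mcg = 72.69193 mg

72.7 mg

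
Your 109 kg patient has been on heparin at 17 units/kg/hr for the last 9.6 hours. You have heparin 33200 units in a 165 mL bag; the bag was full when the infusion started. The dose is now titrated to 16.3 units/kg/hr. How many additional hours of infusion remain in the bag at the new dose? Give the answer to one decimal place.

Initial rate:
Dose = 17 units/kg/hr × 109 kg = 1853 units/hr
Concentration = 33200 units ÷ 165 mL = 201.2121 units/mL
Rate = 1853 units/hr ÷ 201.2121 units/mL = 9.209187 mL/hr
Volume infused so far = 9.209187 mL/hr × 9.6 hr = 88.40819 mL
Volume remaining = 165 − 88.40819 = 76.59181 mL
New rate:
Dose = 16.3 units/kg/hr × 109 kg = 1776.7 units/hr
Rate = 1776.7 units/hr ÷ 201.2121 units/mL = 8.829985 mL/hr
Time remaining = 76.59181 mL ÷ 8.829985 mL/hr = 8.674059 hr

8.7 hours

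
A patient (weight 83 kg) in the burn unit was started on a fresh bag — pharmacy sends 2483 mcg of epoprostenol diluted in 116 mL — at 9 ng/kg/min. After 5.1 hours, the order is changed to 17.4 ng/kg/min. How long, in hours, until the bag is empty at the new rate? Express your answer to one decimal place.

26.0 hours

Initial rate:
Dose = 9 ng/kg/min × 83 kg = 747 ng/min
747 ng/min × 60 min/hr = 44820 ng/hr
Concentration = 2483 mcg ÷ 116 mL = 21.40517 mcg/mL = 21405.17 ng/mL
Rate = 44820 ng/hr ÷ 21405.17 ng/mL = 2.093886 mL/hr
Volume infused so far = 2.093886 mL/hr × 5.1 hr = 10.67882 mL
Volume remaining = 116 − 10.67882 = 105.3212 mL
New rate:
Dose = 17.4 ng/kg/min × 83 kg = 1444.2 ng/min
1444.2 ng/min × 60 min/hr = 86652 ng/hr
Rate = 86652 ng/hr ÷ 21405.17 ng/mL = 4.04818 mL/hr
Time remaining = 105.3212 mL ÷ 4.04818 mL/hr = 26.01692 hr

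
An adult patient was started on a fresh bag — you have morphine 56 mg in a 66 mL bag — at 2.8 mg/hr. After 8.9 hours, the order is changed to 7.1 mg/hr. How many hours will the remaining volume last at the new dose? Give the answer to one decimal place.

4.4 hours

Initial rate:
Concentration = 56 mg ÷ 66 mL = 0.8484848 mg/mL
Rate = 2.8 mg/hr ÷ 0.8484848 mg/mL = 3.3 mL/hr
Volume infused so far = 3.3 mL/hr × 8.9 hr = 29.37 mL
Volume remaining = 66 − 29.37 = 36.63 mL
New rate:
Rate = 7.1 mg/hr ÷ 0.8484848 mg/mL = 8.367857 mL/hr
Time remaining = 36.63 mL ÷ 8.367857 mL/hr = 4.377465 hr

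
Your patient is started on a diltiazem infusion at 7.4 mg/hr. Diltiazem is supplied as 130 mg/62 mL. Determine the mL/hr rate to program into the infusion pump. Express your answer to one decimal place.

Concentration = 130 mg ÷ 62 mL = 2.096774 mg/mL
Rate = 7.4 mg/hr ÷ 2.096774 mg/mL = 3.529231 mL/hr

3.5 mL/hr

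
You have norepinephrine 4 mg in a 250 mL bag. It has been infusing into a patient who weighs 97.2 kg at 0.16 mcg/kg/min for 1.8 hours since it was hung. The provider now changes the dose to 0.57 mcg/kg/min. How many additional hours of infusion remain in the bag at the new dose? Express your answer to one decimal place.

0.7 hours

Initial rate:
Dose = 0.16 mcg/kg/min × 97.2 kg = 15.552 mcg/min
15.552 mcg/min × 60 min/hr = 933.12 mcg/hr
Concentration = 4 mg ÷ 250 mL = 0.016 mg/mL = 16 mcg/mL
Rate = 933.12 mcg/hr ÷ 16 mcg/mL = 58.32 mL/hr
Volume infused so far = 58.32 mL/hr × 1.8 hr = 104.976 mL
Volume remaining = 250 − 104.976 = 145.024 mL
New rate:
Dose = 0.57 mcg/kg/min × 97.2 kg = 55.404 mcg/min
55.404 mcg/min × 60 min/hr = 3324.24 mcg/hr
Rate = 3324.24 mcg/hr ÷ 16 mcg/mL = 207.765 mL/hr
Time remaining = 145.024 mL ÷ 207.765 mL/hr = 0.6980194 hr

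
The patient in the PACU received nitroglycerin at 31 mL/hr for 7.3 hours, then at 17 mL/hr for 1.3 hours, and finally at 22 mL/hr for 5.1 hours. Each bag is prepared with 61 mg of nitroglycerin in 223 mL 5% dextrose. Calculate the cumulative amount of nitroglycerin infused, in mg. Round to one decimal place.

98.6 mg

Concentration = 61 mg ÷ 223 mL = 0.2735426 mg/mL
Stage 1: 31 mL/hr × 7.3 hr = 226.3 mL → 226.3 mL × 0.2735426 mg/mL = 61.90269 mg
Stage 2: 17 mL/hr × 1.3 hr = 22.1 mL → 22.1 mL × 0.2735426 mg/mL = 6.045291 mg
Stage 3: 22 mL/hr × 5.1 hr = 112.2 mL → 112.2 mL × 0.2735426 mg/mL = 30.69148 mg
Total = 61.90269 + 6.045291 + 30.69148 = 98.63946 mg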